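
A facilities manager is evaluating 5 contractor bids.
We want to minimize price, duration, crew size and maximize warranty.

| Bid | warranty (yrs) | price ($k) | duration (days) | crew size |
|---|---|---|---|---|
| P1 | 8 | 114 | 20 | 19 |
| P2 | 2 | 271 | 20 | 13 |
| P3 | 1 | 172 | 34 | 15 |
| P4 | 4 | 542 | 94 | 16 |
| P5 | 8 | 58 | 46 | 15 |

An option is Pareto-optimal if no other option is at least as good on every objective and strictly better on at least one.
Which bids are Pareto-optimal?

P1: not dominated.
P2: not dominated (best crew size).
P3: not dominated.
P4: dominated by P5 (warranty 8≥4, price 58≤542, duration 46≤94, crew size 15≤16).
P5: not dominated (best price).

P1, P2, P3, P5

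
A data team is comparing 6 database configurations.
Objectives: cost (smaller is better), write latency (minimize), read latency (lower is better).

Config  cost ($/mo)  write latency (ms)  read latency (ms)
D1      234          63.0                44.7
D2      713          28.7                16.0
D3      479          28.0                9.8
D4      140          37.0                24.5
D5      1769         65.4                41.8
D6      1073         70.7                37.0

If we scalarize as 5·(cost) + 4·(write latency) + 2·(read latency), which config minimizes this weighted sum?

D4

D1: 5·234 + 4·63.0 + 2·44.7 = 1511.4
D2: 5·713 + 4·28.7 + 2·16.0 = 3711.8
D3: 5·479 + 4·28.0 + 2·9.8 = 2526.6
D4: 5·140 + 4·37.0 + 2·24.5 = 897.0
D5: 5·1769 + 4·65.4 + 2·41.8 = 9190.2
D6: 5·1073 + 4·70.7 + 2·37.0 = 5721.8
Lowest: D4 at 897.0.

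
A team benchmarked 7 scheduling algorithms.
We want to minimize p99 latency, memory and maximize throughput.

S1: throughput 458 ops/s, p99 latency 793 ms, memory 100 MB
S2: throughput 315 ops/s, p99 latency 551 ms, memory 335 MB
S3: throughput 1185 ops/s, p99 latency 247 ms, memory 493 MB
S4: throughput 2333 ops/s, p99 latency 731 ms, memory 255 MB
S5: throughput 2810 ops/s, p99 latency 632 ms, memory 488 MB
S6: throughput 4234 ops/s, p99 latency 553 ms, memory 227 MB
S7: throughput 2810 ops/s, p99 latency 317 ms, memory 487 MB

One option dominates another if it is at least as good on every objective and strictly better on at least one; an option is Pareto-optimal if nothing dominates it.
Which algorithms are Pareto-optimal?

S1: not dominated (best memory).
S2: not dominated.
S3: not dominated (best p99 latency).
S4: dominated by S6 (throughput 4234≥2333, p99 latency 553≤731, memory 227≤255).
S5: dominated by S6 (throughput 4234≥2810, p99 latency 553≤632, memory 227≤488).
S6: not dominated (best throughput).
S7: not dominated.

S1, S2, S3, S6, S7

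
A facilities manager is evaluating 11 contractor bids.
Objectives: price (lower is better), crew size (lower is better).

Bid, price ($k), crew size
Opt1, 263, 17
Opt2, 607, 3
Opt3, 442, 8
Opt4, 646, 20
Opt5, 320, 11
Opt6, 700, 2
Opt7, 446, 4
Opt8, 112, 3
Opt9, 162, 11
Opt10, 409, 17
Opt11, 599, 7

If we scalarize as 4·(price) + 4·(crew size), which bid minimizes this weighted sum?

Opt8

Opt1: 4·263 + 4·17 = 1120
Opt2: 4·607 + 4·3 = 2440
Opt3: 4·442 + 4·8 = 1800
Opt4: 4·646 + 4·20 = 2664
Opt5: 4·320 + 4·11 = 1324
Opt6: 4·700 + 4·2 = 2808
Opt7: 4·446 + 4·4 = 1800
Opt8: 4·112 + 4·3 = 460
Opt9: 4·162 + 4·11 = 692
Opt10: 4·409 + 4·17 = 1704
Opt11: 4·599 + 4·7 = 2424
Lowest: Opt8 at 460.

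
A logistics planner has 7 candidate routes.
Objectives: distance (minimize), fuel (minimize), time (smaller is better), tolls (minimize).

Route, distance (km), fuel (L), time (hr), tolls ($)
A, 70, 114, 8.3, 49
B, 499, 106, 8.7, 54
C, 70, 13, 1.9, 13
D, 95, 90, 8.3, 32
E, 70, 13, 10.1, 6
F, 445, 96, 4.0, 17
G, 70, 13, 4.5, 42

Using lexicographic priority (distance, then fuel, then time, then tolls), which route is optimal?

C

First minimize distance: best is 70, kept {A, C, E, G}.
Then minimize fuel: best is 13, kept {C, E, G}.
Then minimize time: best is 1.9, kept {C}.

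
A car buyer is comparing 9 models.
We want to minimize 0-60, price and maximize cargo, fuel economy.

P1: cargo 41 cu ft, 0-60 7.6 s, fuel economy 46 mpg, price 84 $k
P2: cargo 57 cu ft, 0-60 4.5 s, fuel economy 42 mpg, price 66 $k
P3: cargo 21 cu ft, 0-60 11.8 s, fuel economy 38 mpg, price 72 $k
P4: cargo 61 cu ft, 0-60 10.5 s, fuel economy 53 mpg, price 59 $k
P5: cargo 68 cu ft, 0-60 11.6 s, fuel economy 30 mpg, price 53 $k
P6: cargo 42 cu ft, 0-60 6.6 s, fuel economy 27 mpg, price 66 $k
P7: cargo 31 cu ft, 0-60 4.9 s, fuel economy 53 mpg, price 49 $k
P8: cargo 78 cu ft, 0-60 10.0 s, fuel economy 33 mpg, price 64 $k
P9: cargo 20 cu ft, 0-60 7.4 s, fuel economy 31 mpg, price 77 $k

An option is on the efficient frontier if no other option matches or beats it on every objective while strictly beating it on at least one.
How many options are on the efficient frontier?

P1: not dominated.
P2: not dominated (best 0-60).
P3: dominated by P2 (cargo 57≥21, 0-60 4.5≤11.8, fuel economy 42≥38, price 66≤72).
P4: not dominated.
P5: not dominated.
P6: dominated by P2 (cargo 57≥42, 0-60 4.5≤6.6, fuel economy 42≥27, price 66≤66).
P7: not dominated (best price).
P8: not dominated (best cargo).
P9: dominated by P2 (cargo 57≥20, 0-60 4.5≤7.4, fuel economy 42≥31, price 66≤77).
Pareto-optimal: P1, P2, P4, P5, P7, P8 → 6.

6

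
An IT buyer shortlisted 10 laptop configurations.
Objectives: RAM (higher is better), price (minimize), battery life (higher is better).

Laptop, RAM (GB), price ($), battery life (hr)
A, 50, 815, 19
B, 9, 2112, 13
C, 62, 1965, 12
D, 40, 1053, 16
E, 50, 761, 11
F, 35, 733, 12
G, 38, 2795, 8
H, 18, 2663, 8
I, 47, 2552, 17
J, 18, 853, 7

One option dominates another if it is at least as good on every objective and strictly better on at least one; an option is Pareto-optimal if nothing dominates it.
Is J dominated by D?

No

D vs J: D is worse on price (1053 vs 853), so it does not dominate J.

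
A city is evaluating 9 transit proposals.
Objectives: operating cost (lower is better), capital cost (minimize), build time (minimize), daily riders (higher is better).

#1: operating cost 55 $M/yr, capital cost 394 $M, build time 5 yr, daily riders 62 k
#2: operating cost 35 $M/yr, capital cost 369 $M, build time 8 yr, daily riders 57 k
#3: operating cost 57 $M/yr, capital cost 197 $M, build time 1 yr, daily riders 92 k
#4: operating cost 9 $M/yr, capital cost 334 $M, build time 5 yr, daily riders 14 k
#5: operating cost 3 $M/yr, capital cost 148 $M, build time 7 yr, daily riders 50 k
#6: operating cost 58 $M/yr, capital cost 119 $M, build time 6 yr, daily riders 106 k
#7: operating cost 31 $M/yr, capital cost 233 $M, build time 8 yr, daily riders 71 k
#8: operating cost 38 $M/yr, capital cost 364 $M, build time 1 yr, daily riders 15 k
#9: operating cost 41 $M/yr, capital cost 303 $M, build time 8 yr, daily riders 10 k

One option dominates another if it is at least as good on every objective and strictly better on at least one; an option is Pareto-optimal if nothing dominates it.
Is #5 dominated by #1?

#1 vs #5: #1 is worse on operating cost (55 vs 3), so it does not dominate #5.

No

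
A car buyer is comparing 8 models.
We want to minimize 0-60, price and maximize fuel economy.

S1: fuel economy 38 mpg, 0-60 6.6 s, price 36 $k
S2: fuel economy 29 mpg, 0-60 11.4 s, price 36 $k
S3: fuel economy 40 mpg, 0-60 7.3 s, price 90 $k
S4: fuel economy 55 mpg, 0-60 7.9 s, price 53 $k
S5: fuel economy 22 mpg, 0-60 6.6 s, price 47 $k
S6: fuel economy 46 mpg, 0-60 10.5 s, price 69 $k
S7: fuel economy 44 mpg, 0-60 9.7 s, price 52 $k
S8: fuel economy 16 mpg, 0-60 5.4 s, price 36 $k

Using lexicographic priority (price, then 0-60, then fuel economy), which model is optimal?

First minimize price: best is 36, kept {S1, S2, S8}.
Then minimize 0-60: best is 5.4, kept {S8}.

S8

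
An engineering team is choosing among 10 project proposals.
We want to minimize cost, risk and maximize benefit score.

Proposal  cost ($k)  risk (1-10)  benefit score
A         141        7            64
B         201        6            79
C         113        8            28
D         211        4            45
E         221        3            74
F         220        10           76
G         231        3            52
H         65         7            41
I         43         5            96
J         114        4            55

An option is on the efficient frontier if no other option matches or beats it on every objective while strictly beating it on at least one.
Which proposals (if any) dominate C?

H: cost 65≤113, risk 7≤8, benefit score 41≥28 — dominates C.
I: cost 43≤113, risk 5≤8, benefit score 96≥28 — dominates C.
Others (A, B, D, E, F, G, J) are each worse than C on at least one objective.

H, I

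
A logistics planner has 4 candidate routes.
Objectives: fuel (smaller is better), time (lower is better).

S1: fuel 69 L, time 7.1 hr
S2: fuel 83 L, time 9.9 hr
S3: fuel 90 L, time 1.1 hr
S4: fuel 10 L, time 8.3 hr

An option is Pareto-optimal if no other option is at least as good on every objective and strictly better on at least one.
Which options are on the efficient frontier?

S1, S3, S4

S1: not dominated.
S2: dominated by S1 (fuel 69≤83, time 7.1≤9.9).
S3: not dominated (best time).
S4: not dominated (best fuel).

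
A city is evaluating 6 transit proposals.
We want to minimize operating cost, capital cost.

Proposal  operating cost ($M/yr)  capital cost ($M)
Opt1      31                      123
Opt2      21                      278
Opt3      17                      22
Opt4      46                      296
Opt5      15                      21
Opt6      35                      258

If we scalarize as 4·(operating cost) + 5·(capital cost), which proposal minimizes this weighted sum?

Opt1: 4·31 + 5·123 = 739
Opt2: 4·21 + 5·278 = 1474
Opt3: 4·17 + 5·22 = 178
Opt4: 4·46 + 5·296 = 1664
Opt5: 4·15 + 5·21 = 165
Opt6: 4·35 + 5·258 = 1430
Lowest: Opt5 at 165.

Opt5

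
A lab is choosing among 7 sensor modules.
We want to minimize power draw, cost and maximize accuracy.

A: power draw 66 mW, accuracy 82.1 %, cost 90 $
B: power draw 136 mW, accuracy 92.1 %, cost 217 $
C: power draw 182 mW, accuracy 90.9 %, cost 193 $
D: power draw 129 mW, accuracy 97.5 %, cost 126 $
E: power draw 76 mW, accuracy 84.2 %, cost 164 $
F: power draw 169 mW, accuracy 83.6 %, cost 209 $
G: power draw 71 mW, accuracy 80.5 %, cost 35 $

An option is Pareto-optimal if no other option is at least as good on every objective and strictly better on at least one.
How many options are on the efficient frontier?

4

A: not dominated (best power draw).
B: dominated by D (power draw 129≤136, accuracy 97.5≥92.1, cost 126≤217).
C: dominated by D (power draw 129≤182, accuracy 97.5≥90.9, cost 126≤193).
D: not dominated (best accuracy).
E: not dominated.
F: dominated by D (power draw 129≤169, accuracy 97.5≥83.6, cost 126≤209).
G: not dominated (best cost).
Pareto-optimal: A, D, E, G → 4.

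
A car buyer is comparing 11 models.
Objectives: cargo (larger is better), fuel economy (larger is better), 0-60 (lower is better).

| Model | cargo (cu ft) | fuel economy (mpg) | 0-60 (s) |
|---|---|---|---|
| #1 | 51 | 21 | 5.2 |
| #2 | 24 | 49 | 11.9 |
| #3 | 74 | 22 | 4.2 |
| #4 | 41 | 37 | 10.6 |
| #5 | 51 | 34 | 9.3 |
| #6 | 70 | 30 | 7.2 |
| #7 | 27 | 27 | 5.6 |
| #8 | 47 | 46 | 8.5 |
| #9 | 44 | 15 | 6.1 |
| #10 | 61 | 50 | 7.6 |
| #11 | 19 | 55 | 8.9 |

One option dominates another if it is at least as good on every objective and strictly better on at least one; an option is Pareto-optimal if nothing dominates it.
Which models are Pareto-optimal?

#3, #6, #7, #10, #11

#1: dominated by #3 (cargo 74≥51, fuel economy 22≥21, 0-60 4.2≤5.2).
#2: dominated by #10 (cargo 61≥24, fuel economy 50≥49, 0-60 7.6≤11.9).
#3: not dominated (best cargo).
#4: dominated by #8 (cargo 47≥41, fuel economy 46≥37, 0-60 8.5≤10.6).
#5: dominated by #10 (cargo 61≥51, fuel economy 50≥34, 0-60 7.6≤9.3).
#6: not dominated.
#7: not dominated.
#8: dominated by #10 (cargo 61≥47, fuel economy 50≥46, 0-60 7.6≤8.5).
#9: dominated by #1 (cargo 51≥44, fuel economy 21≥15, 0-60 5.2≤6.1).
#10: not dominated.
#11: not dominated (best fuel economy).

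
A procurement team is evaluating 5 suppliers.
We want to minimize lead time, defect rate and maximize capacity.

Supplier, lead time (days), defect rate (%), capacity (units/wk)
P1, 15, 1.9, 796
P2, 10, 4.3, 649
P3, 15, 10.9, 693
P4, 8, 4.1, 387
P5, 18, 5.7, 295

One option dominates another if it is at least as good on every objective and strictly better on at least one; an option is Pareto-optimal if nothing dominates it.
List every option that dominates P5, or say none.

P1: lead time 15≤18, defect rate 1.9≤5.7, capacity 796≥295 — dominates P5.
P2: lead time 10≤18, defect rate 4.3≤5.7, capacity 649≥295 — dominates P5.
P4: lead time 8≤18, defect rate 4.1≤5.7, capacity 387≥295 — dominates P5.
Others (P3) are each worse than P5 on at least one objective.

P1, P2, P4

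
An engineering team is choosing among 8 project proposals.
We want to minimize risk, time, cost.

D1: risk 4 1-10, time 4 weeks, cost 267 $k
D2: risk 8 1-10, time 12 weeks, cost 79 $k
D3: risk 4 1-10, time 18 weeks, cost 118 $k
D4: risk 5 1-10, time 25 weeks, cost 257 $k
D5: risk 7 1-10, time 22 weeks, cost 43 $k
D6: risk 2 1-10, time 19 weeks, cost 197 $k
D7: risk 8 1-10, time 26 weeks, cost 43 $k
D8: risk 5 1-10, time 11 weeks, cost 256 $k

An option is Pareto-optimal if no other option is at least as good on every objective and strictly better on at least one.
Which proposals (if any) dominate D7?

D5

D5: risk 7≤8, time 22≤26, cost 43≤43 — dominates D7.
Others (D1, D2, D3, D4, D6, D8) are each worse than D7 on at least one objective.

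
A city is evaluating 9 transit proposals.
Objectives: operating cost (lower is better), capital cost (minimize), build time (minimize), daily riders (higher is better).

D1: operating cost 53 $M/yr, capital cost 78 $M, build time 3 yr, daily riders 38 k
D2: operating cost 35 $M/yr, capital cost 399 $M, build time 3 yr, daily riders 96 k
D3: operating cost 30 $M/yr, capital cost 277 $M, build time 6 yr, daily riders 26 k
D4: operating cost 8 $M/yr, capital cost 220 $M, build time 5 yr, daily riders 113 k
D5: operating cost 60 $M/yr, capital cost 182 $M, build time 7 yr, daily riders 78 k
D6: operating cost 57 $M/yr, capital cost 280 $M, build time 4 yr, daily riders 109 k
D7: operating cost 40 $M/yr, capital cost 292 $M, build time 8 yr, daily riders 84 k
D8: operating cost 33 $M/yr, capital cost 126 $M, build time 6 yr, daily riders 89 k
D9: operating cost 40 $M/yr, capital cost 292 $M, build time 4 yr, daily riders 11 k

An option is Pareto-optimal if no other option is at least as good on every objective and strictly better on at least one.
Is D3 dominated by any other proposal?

Yes

D4 vs D3: operating cost 8≤30, capital cost 220≤277, build time 5≤6, daily riders 113≥26 — D4 is at least as good on every objective and strictly better on at least one, so D4 dominates D3.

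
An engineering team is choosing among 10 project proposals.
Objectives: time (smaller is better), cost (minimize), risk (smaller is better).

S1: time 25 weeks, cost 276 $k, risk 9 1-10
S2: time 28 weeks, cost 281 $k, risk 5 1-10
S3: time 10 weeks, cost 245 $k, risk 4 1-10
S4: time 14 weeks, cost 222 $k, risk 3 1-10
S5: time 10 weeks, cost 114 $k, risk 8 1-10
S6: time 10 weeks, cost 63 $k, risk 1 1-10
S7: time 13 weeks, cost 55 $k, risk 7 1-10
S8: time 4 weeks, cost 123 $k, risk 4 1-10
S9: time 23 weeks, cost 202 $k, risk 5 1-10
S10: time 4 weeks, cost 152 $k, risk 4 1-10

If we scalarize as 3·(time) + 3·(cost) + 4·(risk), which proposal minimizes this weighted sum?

S6

S1: 3·25 + 3·276 + 4·9 = 939
S2: 3·28 + 3·281 + 4·5 = 947
S3: 3·10 + 3·245 + 4·4 = 781
S4: 3·14 + 3·222 + 4·3 = 720
S5: 3·10 + 3·114 + 4·8 = 404
S6: 3·10 + 3·63 + 4·1 = 223
S7: 3·13 + 3·55 + 4·7 = 232
S8: 3·4 + 3·123 + 4·4 = 397
S9: 3·23 + 3·202 + 4·5 = 695
S10: 3·4 + 3·152 + 4·4 = 484
Lowest: S6 at 223.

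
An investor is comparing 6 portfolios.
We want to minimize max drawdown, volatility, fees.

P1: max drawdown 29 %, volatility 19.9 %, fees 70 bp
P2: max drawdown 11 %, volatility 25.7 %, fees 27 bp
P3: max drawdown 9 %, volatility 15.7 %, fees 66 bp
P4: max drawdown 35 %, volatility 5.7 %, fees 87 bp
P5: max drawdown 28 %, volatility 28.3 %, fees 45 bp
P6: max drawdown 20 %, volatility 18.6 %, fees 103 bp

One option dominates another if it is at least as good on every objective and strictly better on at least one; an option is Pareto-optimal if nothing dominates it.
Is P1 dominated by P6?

No

P6 vs P1: P6 is worse on fees (103 vs 70), so it does not dominate P1.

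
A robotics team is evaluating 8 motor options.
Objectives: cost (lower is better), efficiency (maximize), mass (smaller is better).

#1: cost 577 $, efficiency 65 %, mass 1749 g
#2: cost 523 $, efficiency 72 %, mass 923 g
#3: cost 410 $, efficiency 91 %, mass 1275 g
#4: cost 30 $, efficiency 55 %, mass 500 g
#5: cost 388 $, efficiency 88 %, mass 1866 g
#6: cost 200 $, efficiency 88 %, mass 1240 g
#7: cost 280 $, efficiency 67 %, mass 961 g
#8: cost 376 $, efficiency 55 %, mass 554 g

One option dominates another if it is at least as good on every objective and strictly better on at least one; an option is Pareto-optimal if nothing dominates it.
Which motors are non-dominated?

#1: dominated by #2 (cost 523≤577, efficiency 72≥65, mass 923≤1749).
#2: not dominated.
#3: not dominated (best efficiency).
#4: not dominated (best cost).
#5: dominated by #6 (cost 200≤388, efficiency 88≥88, mass 1240≤1866).
#6: not dominated.
#7: not dominated.
#8: dominated by #4 (cost 30≤376, efficiency 55≥55, mass 500≤554).

#2, #3, #4, #6, #7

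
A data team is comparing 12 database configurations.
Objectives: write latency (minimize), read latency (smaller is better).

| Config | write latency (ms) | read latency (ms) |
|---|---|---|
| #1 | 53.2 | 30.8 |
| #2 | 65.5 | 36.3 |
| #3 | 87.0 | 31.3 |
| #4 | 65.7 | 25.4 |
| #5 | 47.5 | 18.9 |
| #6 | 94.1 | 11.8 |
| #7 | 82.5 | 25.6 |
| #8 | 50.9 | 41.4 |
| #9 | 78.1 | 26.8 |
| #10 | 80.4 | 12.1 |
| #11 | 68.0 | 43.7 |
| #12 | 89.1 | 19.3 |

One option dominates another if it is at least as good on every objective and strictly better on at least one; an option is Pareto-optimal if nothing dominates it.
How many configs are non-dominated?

#1: dominated by #5 (write latency 47.5≤53.2, read latency 18.9≤30.8).
#2: dominated by #1 (write latency 53.2≤65.5, read latency 30.8≤36.3).
#3: dominated by #1 (write latency 53.2≤87.0, read latency 30.8≤31.3).
#4: dominated by #5 (write latency 47.5≤65.7, read latency 18.9≤25.4).
#5: not dominated (best write latency).
#6: not dominated (best read latency).
#7: dominated by #4 (write latency 65.7≤82.5, read latency 25.4≤25.6).
#8: dominated by #5 (write latency 47.5≤50.9, read latency 18.9≤41.4).
#9: dominated by #4 (write latency 65.7≤78.1, read latency 25.4≤26.8).
#10: not dominated.
#11: dominated by #1 (write latency 53.2≤68.0, read latency 30.8≤43.7).
#12: dominated by #5 (write latency 47.5≤89.1, read latency 18.9≤19.3).
Pareto-optimal: #5, #6, #10 → 3.

3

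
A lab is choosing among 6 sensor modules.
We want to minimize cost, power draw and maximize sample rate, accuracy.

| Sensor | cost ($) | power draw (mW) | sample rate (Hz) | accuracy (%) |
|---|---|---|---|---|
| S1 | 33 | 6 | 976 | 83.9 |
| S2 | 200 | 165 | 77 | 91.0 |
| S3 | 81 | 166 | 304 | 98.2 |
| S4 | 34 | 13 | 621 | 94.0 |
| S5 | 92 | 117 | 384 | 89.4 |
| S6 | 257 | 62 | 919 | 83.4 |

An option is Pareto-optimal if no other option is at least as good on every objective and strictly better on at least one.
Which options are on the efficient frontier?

S1: not dominated (best cost).
S2: dominated by S4 (cost 34≤200, power draw 13≤165, sample rate 621≥77, accuracy 94.0≥91.0).
S3: not dominated (best accuracy).
S4: not dominated.
S5: dominated by S4 (cost 34≤92, power draw 13≤117, sample rate 621≥384, accuracy 94.0≥89.4).
S6: dominated by S1 (cost 33≤257, power draw 6≤62, sample rate 976≥919, accuracy 83.9≥83.4).

S1, S3, S4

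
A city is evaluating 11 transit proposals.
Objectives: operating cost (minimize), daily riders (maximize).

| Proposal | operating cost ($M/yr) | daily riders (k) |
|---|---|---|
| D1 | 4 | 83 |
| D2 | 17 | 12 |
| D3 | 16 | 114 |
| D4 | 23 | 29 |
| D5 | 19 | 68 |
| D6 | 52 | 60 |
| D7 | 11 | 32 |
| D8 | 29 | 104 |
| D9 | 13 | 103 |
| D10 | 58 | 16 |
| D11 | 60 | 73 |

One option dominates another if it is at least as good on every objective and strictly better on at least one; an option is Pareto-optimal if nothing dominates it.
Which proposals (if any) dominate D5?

D1: operating cost 4≤19, daily riders 83≥68 — dominates D5.
D3: operating cost 16≤19, daily riders 114≥68 — dominates D5.
D9: operating cost 13≤19, daily riders 103≥68 — dominates D5.
Others (D2, D4, D6, D7, D8, D10, D11) are each worse than D5 on at least one objective.

D1, D3, D9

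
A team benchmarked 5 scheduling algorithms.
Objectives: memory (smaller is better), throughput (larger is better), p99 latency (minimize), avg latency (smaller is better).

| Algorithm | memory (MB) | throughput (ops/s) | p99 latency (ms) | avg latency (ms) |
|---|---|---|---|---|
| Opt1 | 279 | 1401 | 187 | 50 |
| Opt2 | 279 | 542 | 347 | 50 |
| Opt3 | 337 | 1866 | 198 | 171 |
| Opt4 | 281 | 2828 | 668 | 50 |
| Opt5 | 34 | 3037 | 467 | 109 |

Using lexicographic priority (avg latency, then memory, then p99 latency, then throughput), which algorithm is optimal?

Opt1

First minimize avg latency: best is 50, kept {Opt1, Opt2, Opt4}.
Then minimize memory: best is 279, kept {Opt1, Opt2}.
Then minimize p99 latency: best is 187, kept {Opt1}.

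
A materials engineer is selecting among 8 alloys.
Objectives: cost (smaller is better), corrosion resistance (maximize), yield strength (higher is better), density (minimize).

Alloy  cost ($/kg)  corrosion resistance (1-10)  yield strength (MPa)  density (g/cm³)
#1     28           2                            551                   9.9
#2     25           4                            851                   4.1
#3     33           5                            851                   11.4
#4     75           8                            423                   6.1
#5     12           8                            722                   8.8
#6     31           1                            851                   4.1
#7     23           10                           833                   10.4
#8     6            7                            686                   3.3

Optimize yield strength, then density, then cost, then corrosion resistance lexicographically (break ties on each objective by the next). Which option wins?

#2

First maximize yield strength: best is 851, kept {#2, #3, #6}.
Then minimize density: best is 4.1, kept {#2, #6}.
Then minimize cost: best is 25, kept {#2}.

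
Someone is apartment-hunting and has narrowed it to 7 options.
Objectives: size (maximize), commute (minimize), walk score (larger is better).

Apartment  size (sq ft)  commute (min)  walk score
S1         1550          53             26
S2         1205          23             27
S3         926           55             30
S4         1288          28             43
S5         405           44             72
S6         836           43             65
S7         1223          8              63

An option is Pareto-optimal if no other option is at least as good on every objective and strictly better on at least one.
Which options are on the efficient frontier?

S1, S4, S5, S6, S7

S1: not dominated (best size).
S2: dominated by S7 (size 1223≥1205, commute 8≤23, walk score 63≥27).
S3: dominated by S4 (size 1288≥926, commute 28≤55, walk score 43≥30).
S4: not dominated.
S5: not dominated (best walk score).
S6: not dominated.
S7: not dominated (best commute).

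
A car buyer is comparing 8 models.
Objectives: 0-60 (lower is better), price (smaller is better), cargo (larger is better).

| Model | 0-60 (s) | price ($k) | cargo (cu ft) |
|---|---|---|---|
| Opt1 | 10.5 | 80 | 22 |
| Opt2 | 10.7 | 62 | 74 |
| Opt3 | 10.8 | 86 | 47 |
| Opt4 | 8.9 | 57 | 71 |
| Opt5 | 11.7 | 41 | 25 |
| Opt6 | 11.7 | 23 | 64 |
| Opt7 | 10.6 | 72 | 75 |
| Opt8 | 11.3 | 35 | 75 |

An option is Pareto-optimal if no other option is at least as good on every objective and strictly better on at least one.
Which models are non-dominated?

Opt1: dominated by Opt4 (0-60 8.9≤10.5, price 57≤80, cargo 71≥22).
Opt2: not dominated.
Opt3: dominated by Opt2 (0-60 10.7≤10.8, price 62≤86, cargo 74≥47).
Opt4: not dominated (best 0-60).
Opt5: dominated by Opt6 (0-60 11.7≤11.7, price 23≤41, cargo 64≥25).
Opt6: not dominated (best price).
Opt7: not dominated.
Opt8: not dominated.

Opt2, Opt4, Opt6, Opt7, Opt8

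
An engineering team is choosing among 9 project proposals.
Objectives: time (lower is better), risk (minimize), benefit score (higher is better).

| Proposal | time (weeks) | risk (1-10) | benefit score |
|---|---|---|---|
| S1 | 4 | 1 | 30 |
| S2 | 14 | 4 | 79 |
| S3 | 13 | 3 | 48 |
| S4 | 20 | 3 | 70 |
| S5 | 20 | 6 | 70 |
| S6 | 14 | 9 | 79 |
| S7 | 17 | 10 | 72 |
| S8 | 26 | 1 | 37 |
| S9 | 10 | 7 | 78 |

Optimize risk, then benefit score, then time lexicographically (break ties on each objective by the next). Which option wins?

First minimize risk: best is 1, kept {S1, S8}.
Then maximize benefit score: best is 37, kept {S8}.

S8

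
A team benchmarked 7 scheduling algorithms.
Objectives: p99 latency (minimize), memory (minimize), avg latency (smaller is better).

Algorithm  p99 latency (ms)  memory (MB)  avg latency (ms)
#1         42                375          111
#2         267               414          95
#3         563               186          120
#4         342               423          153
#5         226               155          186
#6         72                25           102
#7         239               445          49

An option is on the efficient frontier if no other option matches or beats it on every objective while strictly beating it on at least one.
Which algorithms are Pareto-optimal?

#1: not dominated (best p99 latency).
#2: not dominated.
#3: dominated by #6 (p99 latency 72≤563, memory 25≤186, avg latency 102≤120).
#4: dominated by #1 (p99 latency 42≤342, memory 375≤423, avg latency 111≤153).
#5: dominated by #6 (p99 latency 72≤226, memory 25≤155, avg latency 102≤186).
#6: not dominated (best memory).
#7: not dominated (best avg latency).

#1, #2, #6, #7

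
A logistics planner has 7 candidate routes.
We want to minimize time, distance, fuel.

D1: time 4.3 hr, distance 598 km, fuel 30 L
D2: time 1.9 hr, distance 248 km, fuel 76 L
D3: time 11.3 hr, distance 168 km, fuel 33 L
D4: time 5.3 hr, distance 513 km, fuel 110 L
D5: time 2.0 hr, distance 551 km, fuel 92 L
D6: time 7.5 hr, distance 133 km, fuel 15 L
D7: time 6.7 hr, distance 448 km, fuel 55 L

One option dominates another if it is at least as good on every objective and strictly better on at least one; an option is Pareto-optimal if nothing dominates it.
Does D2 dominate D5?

Yes

D2 vs D5: time 1.9≤2.0, distance 248≤551, fuel 76≤92 — D2 is at least as good on every objective with at least one strict improvement.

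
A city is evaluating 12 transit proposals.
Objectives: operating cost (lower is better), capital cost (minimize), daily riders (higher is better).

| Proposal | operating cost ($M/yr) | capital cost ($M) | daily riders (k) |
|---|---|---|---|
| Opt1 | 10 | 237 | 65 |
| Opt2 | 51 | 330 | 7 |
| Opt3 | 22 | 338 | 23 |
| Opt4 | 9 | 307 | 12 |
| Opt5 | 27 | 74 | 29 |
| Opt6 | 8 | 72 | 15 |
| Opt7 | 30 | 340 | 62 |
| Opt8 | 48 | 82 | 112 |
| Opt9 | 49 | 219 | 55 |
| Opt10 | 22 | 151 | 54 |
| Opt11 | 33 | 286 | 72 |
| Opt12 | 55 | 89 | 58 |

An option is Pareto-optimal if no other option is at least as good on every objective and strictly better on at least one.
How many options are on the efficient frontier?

Opt1: not dominated.
Opt2: dominated by Opt1 (operating cost 10≤51, capital cost 237≤330, daily riders 65≥7).
Opt3: dominated by Opt1 (operating cost 10≤22, capital cost 237≤338, daily riders 65≥23).
Opt4: dominated by Opt6 (operating cost 8≤9, capital cost 72≤307, daily riders 15≥12).
Opt5: not dominated.
Opt6: not dominated (best operating cost).
Opt7: dominated by Opt1 (operating cost 10≤30, capital cost 237≤340, daily riders 65≥62).
Opt8: not dominated (best daily riders).
Opt9: dominated by Opt8 (operating cost 48≤49, capital cost 82≤219, daily riders 112≥55).
Opt10: not dominated.
Opt11: not dominated.
Opt12: dominated by Opt8 (operating cost 48≤55, capital cost 82≤89, daily riders 112≥58).
Pareto-optimal: Opt1, Opt5, Opt6, Opt8, Opt10, Opt11 → 6.

6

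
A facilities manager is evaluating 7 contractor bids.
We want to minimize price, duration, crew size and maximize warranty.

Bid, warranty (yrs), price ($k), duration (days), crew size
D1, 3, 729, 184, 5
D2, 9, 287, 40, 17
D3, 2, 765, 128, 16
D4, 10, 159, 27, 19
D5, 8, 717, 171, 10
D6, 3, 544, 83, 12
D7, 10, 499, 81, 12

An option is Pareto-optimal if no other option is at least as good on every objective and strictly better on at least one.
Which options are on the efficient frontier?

D1, D2, D4, D5, D7

D1: not dominated (best crew size).
D2: not dominated.
D3: dominated by D6 (warranty 3≥2, price 544≤765, duration 83≤128, crew size 12≤16).
D4: not dominated (best price).
D5: not dominated.
D6: dominated by D7 (warranty 10≥3, price 499≤544, duration 81≤83, crew size 12≤12).
D7: not dominated.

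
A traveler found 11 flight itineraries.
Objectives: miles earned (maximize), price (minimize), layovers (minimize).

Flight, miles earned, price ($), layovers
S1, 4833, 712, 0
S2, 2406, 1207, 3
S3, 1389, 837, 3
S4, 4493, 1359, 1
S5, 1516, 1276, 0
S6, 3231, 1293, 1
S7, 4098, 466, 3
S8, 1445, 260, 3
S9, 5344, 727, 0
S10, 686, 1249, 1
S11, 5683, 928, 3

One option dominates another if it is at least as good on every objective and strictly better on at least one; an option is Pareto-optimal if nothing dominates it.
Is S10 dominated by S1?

S1 vs S10: miles earned 4833≥686, price 712≤1249, layovers 0≤1 — S1 is at least as good on every objective with at least one strict improvement.

Yes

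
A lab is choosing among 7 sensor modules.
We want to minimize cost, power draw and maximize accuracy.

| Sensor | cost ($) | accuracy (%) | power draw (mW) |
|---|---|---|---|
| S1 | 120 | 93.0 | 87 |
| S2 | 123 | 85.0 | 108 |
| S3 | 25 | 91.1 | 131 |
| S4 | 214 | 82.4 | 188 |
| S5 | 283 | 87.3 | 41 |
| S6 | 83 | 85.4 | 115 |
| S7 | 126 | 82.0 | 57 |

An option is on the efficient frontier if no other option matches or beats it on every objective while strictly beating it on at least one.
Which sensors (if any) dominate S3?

S1: worse on cost (120 vs 25).
S2: worse on cost (123 vs 25).
S4: worse on cost (214 vs 25).
S5: worse on cost (283 vs 25).
S6: worse on cost (83 vs 25).
S7: worse on cost (126 vs 25).
No option dominates S3.

none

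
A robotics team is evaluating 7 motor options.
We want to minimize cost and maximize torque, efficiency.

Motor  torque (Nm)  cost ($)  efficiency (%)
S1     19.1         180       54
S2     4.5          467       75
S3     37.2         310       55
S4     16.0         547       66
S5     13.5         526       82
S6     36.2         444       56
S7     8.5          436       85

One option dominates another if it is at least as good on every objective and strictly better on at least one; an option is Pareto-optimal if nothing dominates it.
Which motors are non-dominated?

S1, S3, S4, S5, S6, S7

S1: not dominated (best cost).
S2: dominated by S7 (torque 8.5≥4.5, cost 436≤467, efficiency 85≥75).
S3: not dominated (best torque).
S4: not dominated.
S5: not dominated.
S6: not dominated.
S7: not dominated (best efficiency).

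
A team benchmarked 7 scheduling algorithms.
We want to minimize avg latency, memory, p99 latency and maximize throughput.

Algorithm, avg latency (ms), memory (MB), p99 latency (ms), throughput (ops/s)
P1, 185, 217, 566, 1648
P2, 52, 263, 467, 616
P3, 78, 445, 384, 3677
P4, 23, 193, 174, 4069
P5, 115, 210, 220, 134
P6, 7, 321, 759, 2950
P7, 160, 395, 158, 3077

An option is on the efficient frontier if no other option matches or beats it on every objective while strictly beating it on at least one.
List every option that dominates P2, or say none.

P4: avg latency 23≤52, memory 193≤263, p99 latency 174≤467, throughput 4069≥616 — dominates P2.
Others (P1, P3, P5, P6, P7) are each worse than P2 on at least one objective.

P4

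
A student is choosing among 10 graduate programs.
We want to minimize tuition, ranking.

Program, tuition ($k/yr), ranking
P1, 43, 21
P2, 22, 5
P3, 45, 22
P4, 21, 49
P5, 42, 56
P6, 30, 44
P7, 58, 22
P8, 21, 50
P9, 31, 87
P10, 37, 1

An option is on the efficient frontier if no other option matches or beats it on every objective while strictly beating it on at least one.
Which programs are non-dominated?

P2, P4, P10

P1: dominated by P2 (tuition 22≤43, ranking 5≤21).
P2: not dominated.
P3: dominated by P1 (tuition 43≤45, ranking 21≤22).
P4: not dominated.
P5: dominated by P2 (tuition 22≤42, ranking 5≤56).
P6: dominated by P2 (tuition 22≤30, ranking 5≤44).
P7: dominated by P1 (tuition 43≤58, ranking 21≤22).
P8: dominated by P4 (tuition 21≤21, ranking 49≤50).
P9: dominated by P2 (tuition 22≤31, ranking 5≤87).
P10: not dominated (best ranking).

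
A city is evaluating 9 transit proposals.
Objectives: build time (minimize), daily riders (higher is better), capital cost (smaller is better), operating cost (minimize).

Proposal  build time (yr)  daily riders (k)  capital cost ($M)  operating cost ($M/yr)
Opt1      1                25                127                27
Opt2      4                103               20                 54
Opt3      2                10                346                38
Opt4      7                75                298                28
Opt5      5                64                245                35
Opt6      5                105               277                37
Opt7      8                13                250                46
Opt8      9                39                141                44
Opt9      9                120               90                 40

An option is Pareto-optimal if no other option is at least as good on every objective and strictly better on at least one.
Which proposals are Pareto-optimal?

Opt1: not dominated (best build time).
Opt2: not dominated (best capital cost).
Opt3: dominated by Opt1 (build time 1≤2, daily riders 25≥10, capital cost 127≤346, operating cost 27≤38).
Opt4: not dominated.
Opt5: not dominated.
Opt6: not dominated.
Opt7: dominated by Opt1 (build time 1≤8, daily riders 25≥13, capital cost 127≤250, operating cost 27≤46).
Opt8: dominated by Opt9 (build time 9≤9, daily riders 120≥39, capital cost 90≤141, operating cost 40≤44).
Opt9: not dominated (best daily riders).

Opt1, Opt2, Opt4, Opt5, Opt6, Opt9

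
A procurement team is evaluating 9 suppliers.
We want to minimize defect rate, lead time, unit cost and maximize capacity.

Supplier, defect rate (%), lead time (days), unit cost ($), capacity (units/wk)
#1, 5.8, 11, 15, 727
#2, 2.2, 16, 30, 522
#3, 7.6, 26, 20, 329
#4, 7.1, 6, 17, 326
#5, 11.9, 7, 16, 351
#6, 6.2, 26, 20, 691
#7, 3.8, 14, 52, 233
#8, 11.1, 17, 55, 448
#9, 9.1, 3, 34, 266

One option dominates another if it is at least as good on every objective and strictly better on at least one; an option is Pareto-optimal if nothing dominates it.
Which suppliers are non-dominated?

#1: not dominated (best unit cost).
#2: not dominated (best defect rate).
#3: dominated by #1 (defect rate 5.8≤7.6, lead time 11≤26, unit cost 15≤20, capacity 727≥329).
#4: not dominated.
#5: not dominated.
#6: dominated by #1 (defect rate 5.8≤6.2, lead time 11≤26, unit cost 15≤20, capacity 727≥691).
#7: not dominated.
#8: dominated by #1 (defect rate 5.8≤11.1, lead time 11≤17, unit cost 15≤55, capacity 727≥448).
#9: not dominated (best lead time).

#1, #2, #4, #5, #7, #9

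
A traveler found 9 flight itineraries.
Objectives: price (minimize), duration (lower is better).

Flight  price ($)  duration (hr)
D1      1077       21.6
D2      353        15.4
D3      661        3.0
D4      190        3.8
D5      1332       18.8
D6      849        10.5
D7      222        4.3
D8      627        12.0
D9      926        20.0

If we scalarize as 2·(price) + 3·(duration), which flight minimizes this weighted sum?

D1: 2·1077 + 3·21.6 = 2218.8
D2: 2·353 + 3·15.4 = 752.2
D3: 2·661 + 3·3.0 = 1331.0
D4: 2·190 + 3·3.8 = 391.4
D5: 2·1332 + 3·18.8 = 2720.4
D6: 2·849 + 3·10.5 = 1729.5
D7: 2·222 + 3·4.3 = 456.9
D8: 2·627 + 3·12.0 = 1290.0
D9: 2·926 + 3·20.0 = 1912.0
Lowest: D4 at 391.4.

D4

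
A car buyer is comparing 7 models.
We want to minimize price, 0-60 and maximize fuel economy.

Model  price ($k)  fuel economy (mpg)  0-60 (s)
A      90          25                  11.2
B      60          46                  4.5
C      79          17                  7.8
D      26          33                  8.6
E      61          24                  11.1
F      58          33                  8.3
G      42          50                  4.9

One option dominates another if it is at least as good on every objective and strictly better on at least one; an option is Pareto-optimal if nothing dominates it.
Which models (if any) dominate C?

B: price 60≤79, fuel economy 46≥17, 0-60 4.5≤7.8 — dominates C.
G: price 42≤79, fuel economy 50≥17, 0-60 4.9≤7.8 — dominates C.
Others (A, D, E, F) are each worse than C on at least one objective.

B, G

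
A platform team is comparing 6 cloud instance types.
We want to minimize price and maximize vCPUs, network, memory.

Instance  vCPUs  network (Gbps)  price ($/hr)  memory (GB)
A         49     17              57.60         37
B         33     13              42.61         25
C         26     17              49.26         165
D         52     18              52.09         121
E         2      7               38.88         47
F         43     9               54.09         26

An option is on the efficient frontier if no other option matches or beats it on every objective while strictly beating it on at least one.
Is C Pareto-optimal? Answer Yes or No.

A: worse on price (57.60 vs 49.26).
B: worse on network (13 vs 17).
D: worse on price (52.09 vs 49.26).
E: worse on vCPUs (2 vs 26).
F: worse on network (9 vs 17).
No option is at least as good as C on every objective and strictly better on one.

Yes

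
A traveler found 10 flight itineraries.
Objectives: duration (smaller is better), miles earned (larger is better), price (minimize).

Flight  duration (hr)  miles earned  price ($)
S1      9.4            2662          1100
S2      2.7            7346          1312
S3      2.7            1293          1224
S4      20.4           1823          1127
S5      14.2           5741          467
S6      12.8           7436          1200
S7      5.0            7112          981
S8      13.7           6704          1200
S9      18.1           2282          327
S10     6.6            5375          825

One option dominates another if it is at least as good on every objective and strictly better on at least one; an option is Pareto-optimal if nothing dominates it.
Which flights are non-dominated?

S2, S3, S5, S6, S7, S9, S10

S1: dominated by S7 (duration 5.0≤9.4, miles earned 7112≥2662, price 981≤1100).
S2: not dominated.
S3: not dominated.
S4: dominated by S1 (duration 9.4≤20.4, miles earned 2662≥1823, price 1100≤1127).
S5: not dominated.
S6: not dominated (best miles earned).
S7: not dominated.
S8: dominated by S6 (duration 12.8≤13.7, miles earned 7436≥6704, price 1200≤1200).
S9: not dominated (best price).
S10: not dominated.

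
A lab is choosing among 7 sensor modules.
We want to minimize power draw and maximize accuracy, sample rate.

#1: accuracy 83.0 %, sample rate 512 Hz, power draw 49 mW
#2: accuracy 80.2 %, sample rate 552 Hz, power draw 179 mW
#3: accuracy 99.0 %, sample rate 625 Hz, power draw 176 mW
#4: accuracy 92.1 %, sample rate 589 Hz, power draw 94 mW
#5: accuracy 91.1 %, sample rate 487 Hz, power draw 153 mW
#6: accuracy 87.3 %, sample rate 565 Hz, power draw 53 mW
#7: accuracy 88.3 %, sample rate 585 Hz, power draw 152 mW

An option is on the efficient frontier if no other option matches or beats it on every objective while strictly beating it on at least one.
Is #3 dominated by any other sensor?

#1: worse on accuracy (83.0 vs 99.0).
#2: worse on accuracy (80.2 vs 99.0).
#4: worse on accuracy (92.1 vs 99.0).
#5: worse on accuracy (91.1 vs 99.0).
#6: worse on accuracy (87.3 vs 99.0).
#7: worse on accuracy (88.3 vs 99.0).
No option is at least as good as #3 on every objective and strictly better on one.

No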